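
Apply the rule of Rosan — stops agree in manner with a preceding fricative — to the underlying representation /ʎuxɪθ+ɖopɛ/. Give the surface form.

/ɖ/ is a voiced retroflex stop. The preceding trigger /θ/ is a fricative, so /ɖ/ must become a fricative as well.
Changing only its manner to fricative gives [ʐ] — the voiced retroflex fricative.

[ʎuxɪθʐopɛ]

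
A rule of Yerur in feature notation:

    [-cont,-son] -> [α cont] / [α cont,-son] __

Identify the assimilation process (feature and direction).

progressive manner assimilation

The rule copies [cont] (continuancy) from the environment onto the target stops; since [±cont] encodes the stop/fricative manner contrast, the assimilating dimension is manner.
Since the environment is written before the underscore, the trigger precedes the target; the direction is progressive.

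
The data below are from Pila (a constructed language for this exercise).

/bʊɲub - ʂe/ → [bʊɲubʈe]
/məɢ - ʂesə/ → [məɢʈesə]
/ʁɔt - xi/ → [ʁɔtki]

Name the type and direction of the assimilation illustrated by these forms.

progressive manner assimilation

Underlying /ʂ/ is realised as [ʈ] next to /b/; /b/ itself does not change.
The change fricative → stop matches the manner of the preceding /b/, identifying this as manner assimilation.
Place and voice are unchanged, so the assimilation is partial, not total.
The same holds elsewhere in the data: /ʂ/ → [ʈ] after /ɢ/ (fricative → stop, matching a stop); /x/ → [k] after /t/ (fricative → stop, matching a stop) — only manner changes, and always toward the preceding segment.
The trigger is the preceding segment, so the direction is progressive (perseverative).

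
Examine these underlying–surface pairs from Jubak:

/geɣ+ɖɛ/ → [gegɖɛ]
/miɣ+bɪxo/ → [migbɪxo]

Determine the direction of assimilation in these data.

Underlying /ɣ/ is realised as [g] next to /ɖ/; /ɖ/ itself does not change.
/ɣ/ is a fricative while /ɖ/ is a stop; the output [g] is a stop, matching the trigger — so the feature that spreads is manner.
Checking the remaining alternation: /ɣ/ → [g] before /b/ (fricative → stop, matching a stop) — only manner changes, and always toward the following segment.
The trigger is the following segment, so the direction is regressive (anticipatory).

regressive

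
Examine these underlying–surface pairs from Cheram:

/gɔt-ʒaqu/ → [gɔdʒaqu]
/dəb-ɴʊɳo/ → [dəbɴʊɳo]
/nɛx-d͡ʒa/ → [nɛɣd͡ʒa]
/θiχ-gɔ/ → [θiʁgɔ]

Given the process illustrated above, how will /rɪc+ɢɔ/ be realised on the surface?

The data show regressive voicing assimilation: /t/ → [d] before /ʒ/; /x/ → [ɣ] before /d͡ʒ/; /χ/ → [ʁ] before /g/. In each pair only voicing changes, matching the following consonant, while place and manner stay constant.
No alternation appears in [dəbɴʊɳo]: there the adjacent consonants already agree in voicing (/b/ and /ɴ/ are both voiced), so this form is consistent with the same rule.
/c/ is a voiceless palatal stop. The following trigger /ɢ/ is voiced, so /c/ must become voiced as well.
The voiced palatal stop is [ɟ], so /c/ → [ɟ].

[rɪɟɢɔ]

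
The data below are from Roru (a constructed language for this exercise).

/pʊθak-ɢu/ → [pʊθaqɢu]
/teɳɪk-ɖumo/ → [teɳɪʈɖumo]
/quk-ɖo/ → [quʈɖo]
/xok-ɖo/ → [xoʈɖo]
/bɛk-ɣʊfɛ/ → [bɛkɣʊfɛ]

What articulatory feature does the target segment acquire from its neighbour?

place

Comparing underlying and surface forms, /k/ → [q] is the alternation; the neighbouring /ɢ/ is constant.
/k/ is velar while /ɢ/ is uvular; the output [q] is uvular, matching the trigger — so the feature that spreads is place.
The other alternating form patterns the same way: /k/ → [ʈ] before /ɖ/ (velar → retroflex, matching retroflex) — only place changes, and always toward the following segment.
No alternation appears in [bɛkɣʊfɛ]: there the adjacent consonants already agree in place (/k/ and /ɣ/ are both velar), so this form is consistent with the same rule.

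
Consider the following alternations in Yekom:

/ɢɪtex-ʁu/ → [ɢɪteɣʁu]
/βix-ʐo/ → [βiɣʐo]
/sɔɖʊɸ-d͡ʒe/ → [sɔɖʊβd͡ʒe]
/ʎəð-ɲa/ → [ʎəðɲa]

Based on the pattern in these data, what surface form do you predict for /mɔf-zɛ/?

[mɔvzɛ]

The data show regressive voicing assimilation: /x/ → [ɣ] before /ʁ/; /x/ → [ɣ] before /ʐ/; /ɸ/ → [β] before /d͡ʒ/. In each pair only voicing changes, matching the following consonant, while place and manner stay constant.
Nothing changes in [ʎəðɲa]: there the adjacent consonants already agree in voicing (/ð/ and /ɲ/ are both voiced), so this form is consistent with the same rule.
The rule targets /f/ (voiceless labiodental fricative), which sits before the trigger /z/ (voiced).
Changing only its voicing to voiced gives [v] — the voiced labiodental fricative.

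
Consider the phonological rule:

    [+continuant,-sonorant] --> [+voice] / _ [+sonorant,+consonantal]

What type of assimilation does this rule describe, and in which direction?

regressive voicing assimilation

The target ([+continuant,-sonorant], fricatives) acquires [+voice] next to a sonorant consonant ([+sonorant,+consonantal]) — it takes on the voicing of its neighbour, so the feature that spreads is voicing.
Since the environment is written after the underscore, the trigger follows the target; the direction is regressive.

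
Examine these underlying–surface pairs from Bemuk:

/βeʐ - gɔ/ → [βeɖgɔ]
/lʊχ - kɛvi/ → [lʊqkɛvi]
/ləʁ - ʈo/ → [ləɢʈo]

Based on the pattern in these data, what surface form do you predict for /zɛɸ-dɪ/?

[zɛpdɪ]

The data show regressive manner assimilation: /ʐ/ → [ɖ] before /g/; /χ/ → [q] before /k/; /ʁ/ → [ɢ] before /ʈ/. In each pair only manner changes, matching the following consonant, while place and voice stay constant.
The rule targets /ɸ/ (voiceless bilabial fricative), which sits before the trigger /d/ (stop).
Changing only its manner to stop gives [p] — the voiceless bilabial stop.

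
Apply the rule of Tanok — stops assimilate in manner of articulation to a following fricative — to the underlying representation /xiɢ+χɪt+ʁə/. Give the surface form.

[xiʁχɪsʁə]

The rule targets /ɢ/ (voiced uvular stop), which sits before the trigger /χ/ (fricative).
A voiced uvular fricative is [ʁ], so the surface segment is [ʁ].
At the second juncture, /t/ likewise becomes [s] adjacent to /ʁ/.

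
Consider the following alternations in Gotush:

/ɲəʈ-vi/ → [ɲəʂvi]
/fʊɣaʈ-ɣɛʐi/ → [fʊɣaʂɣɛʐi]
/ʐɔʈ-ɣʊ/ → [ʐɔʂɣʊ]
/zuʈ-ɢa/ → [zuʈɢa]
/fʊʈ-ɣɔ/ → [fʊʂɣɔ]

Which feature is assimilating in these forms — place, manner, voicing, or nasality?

manner

Underlying /ʈ/ is realised as [ʂ] next to /v/; /v/ itself does not change.
The change stop → fricative matches the manner of the following /v/, identifying this as manner assimilation.
The other alternating form patterns the same way: /ʈ/ → [ʂ] before /ɣ/ (stop → fricative, matching a fricative) — only manner changes, and always toward the following segment.
No alternation appears in [zuʈɢa]: there the adjacent consonants already agree in manner (/ʈ/ and /ɢ/ are both stops), so this form is consistent with the same rule.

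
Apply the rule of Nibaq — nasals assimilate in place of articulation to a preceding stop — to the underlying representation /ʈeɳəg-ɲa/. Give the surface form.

/ɲ/ is a voiced palatal nasal. The preceding trigger /g/ is velar, so /ɲ/ must become velar as well.
Changing only its place to velar gives [ŋ] — the voiced velar nasal.

[ʈeɳəgŋa]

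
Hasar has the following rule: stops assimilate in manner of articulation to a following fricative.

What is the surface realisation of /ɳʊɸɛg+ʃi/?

The rule targets /g/ (voiced velar stop), which sits before the trigger /ʃ/ (fricative).
A voiced velar fricative is [ɣ], so the surface segment is [ɣ].

[ɳʊɸɛɣʃi]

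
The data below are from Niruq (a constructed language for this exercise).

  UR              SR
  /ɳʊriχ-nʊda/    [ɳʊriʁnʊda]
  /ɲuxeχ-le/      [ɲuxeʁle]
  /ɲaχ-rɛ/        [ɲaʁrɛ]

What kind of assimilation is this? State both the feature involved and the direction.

The segment that alternates is /χ/, which surfaces as [ʁ] when adjacent to /n/.
/χ/ is voiceless while /n/ is voiced; the output [ʁ] is voiced, matching the trigger — so the feature that spreads is voicing.
Place and manner are unchanged, so the assimilation is partial, not total.
The other alternating forms pattern the same way: /χ/ → [ʁ] before /l/ (voiceless → voiced, matching voiced); /χ/ → [ʁ] before /r/ (voiceless → voiced, matching voiced) — only voicing changes, and always toward the following segment.
The trigger is the following segment, so the direction is regressive (anticipatory).

regressive voicing assimilation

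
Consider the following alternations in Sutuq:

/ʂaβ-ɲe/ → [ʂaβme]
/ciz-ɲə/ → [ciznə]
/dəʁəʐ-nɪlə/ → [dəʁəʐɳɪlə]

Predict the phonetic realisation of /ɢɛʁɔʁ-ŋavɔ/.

[ɢɛʁɔʁɴavɔ]

The data show progressive place assimilation: /ɲ/ → [m] after /β/; /ɲ/ → [n] after /z/; /n/ → [ɳ] after /ʐ/. In each pair only place changes, matching the preceding consonant, while manner and voice stay constant.
The rule targets /ŋ/ (voiced velar nasal), which sits after the trigger /ʁ/ (uvular).
The voiced uvular nasal is [ɴ], so /ŋ/ → [ɴ].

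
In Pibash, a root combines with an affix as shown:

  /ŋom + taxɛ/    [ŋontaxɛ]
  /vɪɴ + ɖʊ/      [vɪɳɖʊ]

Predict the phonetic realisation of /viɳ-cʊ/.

[viɲcʊ]

The data show regressive place assimilation: /m/ → [n] before /t/; /ɴ/ → [ɳ] before /ɖ/. In each pair only place changes, matching the following consonant, while manner and voice stay constant.
/ɳ/ is a voiced retroflex nasal. The following trigger /c/ is palatal, so /ɳ/ must become palatal as well.
A voiced palatal nasal is [ɲ], so the surface segment is [ɲ].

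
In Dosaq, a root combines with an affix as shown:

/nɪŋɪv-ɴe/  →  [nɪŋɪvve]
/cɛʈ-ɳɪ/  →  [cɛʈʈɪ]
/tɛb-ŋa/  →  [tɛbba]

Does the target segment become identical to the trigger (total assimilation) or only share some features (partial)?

The segment that alternates is /ɴ/, which surfaces as [v] when adjacent to /v/.
The output [v] is identical to the trigger /v/ — every feature (place, manner, voicing) has been copied — so this is total assimilation.
The remaining alternations confirm this: /ɳ/ → [ʈ] after /ʈ/; /ŋ/ → [b] after /b/ — in each case the output is a copy of the preceding consonant.

total assimilation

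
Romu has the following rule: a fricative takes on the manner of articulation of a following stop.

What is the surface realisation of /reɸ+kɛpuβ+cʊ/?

[repkɛpubcʊ]

The rule targets /ɸ/ (voiceless bilabial fricative), which sits before the trigger /k/ (stop).
Changing only its manner to stop gives [p] — the voiceless bilabial stop.
At the second juncture, /β/ likewise becomes [b] adjacent to /c/.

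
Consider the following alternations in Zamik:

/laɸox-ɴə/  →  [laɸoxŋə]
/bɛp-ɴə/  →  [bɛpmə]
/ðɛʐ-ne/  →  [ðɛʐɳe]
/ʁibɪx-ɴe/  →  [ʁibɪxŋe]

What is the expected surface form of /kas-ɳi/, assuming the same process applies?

[kasni]

The data show progressive place assimilation: /ɴ/ → [ŋ] after /x/; /ɴ/ → [m] after /p/; /n/ → [ɳ] after /ʐ/. In each pair only place changes, matching the preceding consonant, while manner and voice stay constant.
The rule targets /ɳ/ (voiced retroflex nasal), which sits after the trigger /s/ (alveolar).
A voiced alveolar nasal is [n], so the surface segment is [n].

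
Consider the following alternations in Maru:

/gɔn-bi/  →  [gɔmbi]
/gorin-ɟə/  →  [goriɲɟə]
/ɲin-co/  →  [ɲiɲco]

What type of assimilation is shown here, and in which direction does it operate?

regressive place assimilation

Comparing underlying and surface forms, /n/ → [m] is the alternation; the neighbouring /b/ is constant.
The change alveolar → bilabial matches the place of the following /b/, identifying this as place assimilation.
Manner and voice are unchanged, so the assimilation is partial, not total.
The same holds elsewhere in the data: /n/ → [ɲ] before /ɟ/ (alveolar → palatal, matching palatal); /n/ → [ɲ] before /c/ (alveolar → palatal, matching palatal) — only place changes, and always toward the following segment.
The trigger is the following segment, so the direction is regressive (anticipatory).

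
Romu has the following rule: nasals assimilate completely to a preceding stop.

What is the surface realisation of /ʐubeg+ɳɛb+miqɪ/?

/ɳ/ is the segment targeted by the rule; it sits immediately after /g/, so it assimilates completely and surfaces as [g].
The same rule applies at the second boundary: /m/ → [b] next to /b/.

[ʐubeggɛbbiqɪ]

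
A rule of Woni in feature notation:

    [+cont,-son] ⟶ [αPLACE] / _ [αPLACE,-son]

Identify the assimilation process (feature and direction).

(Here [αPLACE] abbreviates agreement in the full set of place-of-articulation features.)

regressive place assimilation

The shared variable α links the value of the place features (abbreviated [PLACE]) on the target to the same value on the neighbouring segment, so place is the feature that assimilates.
The conditioning segment sits to the right of the focus bar, meaning the trigger follows the segment that changes — regressive assimilation.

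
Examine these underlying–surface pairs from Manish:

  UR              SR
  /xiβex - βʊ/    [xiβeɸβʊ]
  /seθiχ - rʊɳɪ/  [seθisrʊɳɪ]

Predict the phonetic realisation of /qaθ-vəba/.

[qafvəba]

The data show regressive place assimilation: /x/ → [ɸ] before /β/; /χ/ → [s] before /r/. In each pair only place changes, matching the following consonant, while manner and voice stay constant.
/θ/ is a voiceless dental fricative. The following trigger /v/ is labiodental, so /θ/ must become labiodental as well.
A voiceless labiodental fricative is [f], so the surface segment is [f].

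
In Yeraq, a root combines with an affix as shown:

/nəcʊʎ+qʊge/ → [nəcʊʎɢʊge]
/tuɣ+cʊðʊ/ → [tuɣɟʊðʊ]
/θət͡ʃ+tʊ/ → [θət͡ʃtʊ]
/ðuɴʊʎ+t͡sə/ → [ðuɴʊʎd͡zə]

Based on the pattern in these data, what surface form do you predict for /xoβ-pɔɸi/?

[xoβbɔɸi]

The data show progressive voicing assimilation: /q/ → [ɢ] after /ʎ/; /c/ → [ɟ] after /ɣ/; /t͡s/ → [d͡z] after /ʎ/. In each pair only voicing changes, matching the preceding consonant, while place and manner stay constant.
Nothing changes in [θət͡ʃtʊ]: there the adjacent consonants already agree in voicing (/t/ and /t͡ʃ/ are both voiceless), so this form is consistent with the same rule.
/p/ is a voiceless bilabial stop. The preceding trigger /β/ is voiced, so /p/ must become voiced as well.
Changing only its voicing to voiced gives [b] — the voiced bilabial stop.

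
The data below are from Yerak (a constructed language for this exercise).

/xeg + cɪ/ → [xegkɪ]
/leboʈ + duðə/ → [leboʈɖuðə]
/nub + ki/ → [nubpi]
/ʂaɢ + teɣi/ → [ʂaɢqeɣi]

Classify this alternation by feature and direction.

progressive place assimilation

Underlying /c/ is realised as [k] next to /g/; /g/ itself does not change.
/c/ is palatal while /g/ is velar; the output [k] is velar, matching the trigger — so the feature that spreads is place.
Manner and voice are unchanged, so the assimilation is partial, not total.
The other alternating forms pattern the same way: /d/ → [ɖ] after /ʈ/ (alveolar → retroflex, matching retroflex); /k/ → [p] after /b/ (velar → bilabial, matching bilabial); /t/ → [q] after /ɢ/ (alveolar → uvular, matching uvular) — only place changes, and always toward the preceding segment.
The trigger is the preceding segment, so the direction is progressive (perseverative).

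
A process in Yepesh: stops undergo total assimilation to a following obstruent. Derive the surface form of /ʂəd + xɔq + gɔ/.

/d/ is the segment targeted by the rule; it sits immediately before /x/, so it assimilates completely and surfaces as [x].
The same rule applies at the second boundary: /q/ → [g] next to /g/.

[ʂəxxɔggɔ]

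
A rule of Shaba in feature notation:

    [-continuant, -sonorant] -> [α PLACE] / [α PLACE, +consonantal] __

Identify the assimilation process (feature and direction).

The rule copies the place features (abbreviated [PLACE]) from the environment onto the target, so the assimilating feature is place.
Since the environment is written before the underscore, the trigger precedes the target; the direction is progressive.

progressive place assimilation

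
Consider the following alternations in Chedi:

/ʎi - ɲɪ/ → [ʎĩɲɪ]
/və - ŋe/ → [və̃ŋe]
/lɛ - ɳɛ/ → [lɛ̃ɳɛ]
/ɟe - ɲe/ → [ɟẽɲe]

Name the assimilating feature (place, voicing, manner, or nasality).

The vowel /i/ surfaces as nasalised [ĩ] next to the following nasal /ɲ/ — it has acquired the [+nasal] feature of its neighbour.
Likewise in the remaining data: /ə/ → [ə̃] before /ŋ/; /ɛ/ → [ɛ̃] before /ɳ/; /e/ → [ẽ] before /ɲ/ — each time a vowel is nasalised next to a following nasal.

nasality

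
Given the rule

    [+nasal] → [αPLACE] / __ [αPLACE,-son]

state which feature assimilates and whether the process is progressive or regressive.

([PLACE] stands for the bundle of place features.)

regressive place assimilation

The shared variable α links the value of the place features (abbreviated [PLACE]) on the target to the same value on the neighbouring segment, so place is the feature that assimilates.
Since the environment is written after the underscore, the trigger follows the target; the direction is regressive.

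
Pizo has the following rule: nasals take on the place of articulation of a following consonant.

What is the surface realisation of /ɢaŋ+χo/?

/ŋ/ is a voiced velar nasal. The following trigger /χ/ is uvular, so /ŋ/ must become uvular as well.
A voiced uvular nasal is [ɴ], so the surface segment is [ɴ].

[ɢaɴχo]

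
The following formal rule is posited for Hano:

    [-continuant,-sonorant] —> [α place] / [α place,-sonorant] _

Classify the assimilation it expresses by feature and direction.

progressive place assimilation

The rule copies the place features (abbreviated [place]) from the environment onto the target, so the assimilating feature is place.
The conditioning segment sits to the left of the focus bar, meaning the trigger precedes the segment that changes — progressive assimilation.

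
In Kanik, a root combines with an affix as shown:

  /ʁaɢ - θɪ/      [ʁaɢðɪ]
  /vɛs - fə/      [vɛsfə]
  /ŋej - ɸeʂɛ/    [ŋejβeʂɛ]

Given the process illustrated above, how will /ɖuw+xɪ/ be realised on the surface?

The data show progressive voicing assimilation: /θ/ → [ð] after /ɢ/; /ɸ/ → [β] after /j/. In each pair only voicing changes, matching the preceding consonant, while place and manner stay constant.
No alternation appears in [vɛsfə]: there the adjacent consonants already agree in voicing (/f/ and /s/ are both voiceless), so this form is consistent with the same rule.
/x/ is a voiceless velar fricative. The preceding trigger /w/ is voiced, so /x/ must become voiced as well.
A voiced velar fricative is [ɣ], so the surface segment is [ɣ].

[ɖuwɣɪ]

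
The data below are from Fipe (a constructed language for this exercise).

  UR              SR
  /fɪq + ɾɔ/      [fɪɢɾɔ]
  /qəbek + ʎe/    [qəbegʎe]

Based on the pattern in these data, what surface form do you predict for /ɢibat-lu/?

[ɢibadlu]

The data show regressive voicing assimilation: /q/ → [ɢ] before /ɾ/; /k/ → [g] before /ʎ/. In each pair only voicing changes, matching the following consonant, while place and manner stay constant.
/t/ is a voiceless alveolar stop. The following trigger /l/ is voiced, so /t/ must become voiced as well.
The voiced alveolar stop is [d], so /t/ → [d].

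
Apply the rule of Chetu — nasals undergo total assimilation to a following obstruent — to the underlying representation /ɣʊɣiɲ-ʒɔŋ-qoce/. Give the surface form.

/ɲ/ is the segment targeted by the rule; it sits immediately before /ʒ/, so it assimilates completely and surfaces as [ʒ].
The same rule applies at the second boundary: /ŋ/ → [q] next to /q/.

[ɣʊɣiʒʒɔqqoce]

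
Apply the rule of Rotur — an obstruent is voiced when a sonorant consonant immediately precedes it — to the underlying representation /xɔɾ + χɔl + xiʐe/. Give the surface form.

/χ/ is a voiceless uvular fricative. The preceding trigger /ɾ/ is voiced, so /χ/ must become voiced as well.
A voiced uvular fricative is [ʁ], so the surface segment is [ʁ].
The same rule applies at the second boundary: /x/ → [ɣ] next to /l/.

[xɔɾʁɔlɣiʐe]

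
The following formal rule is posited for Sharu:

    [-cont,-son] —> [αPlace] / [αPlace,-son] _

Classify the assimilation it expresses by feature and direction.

progressive place assimilation

The rule copies the place features (abbreviated [Place]) from the environment onto the target, so the assimilating feature is place.
The conditioning segment sits to the left of the focus bar, meaning the trigger precedes the segment that changes — progressive assimilation.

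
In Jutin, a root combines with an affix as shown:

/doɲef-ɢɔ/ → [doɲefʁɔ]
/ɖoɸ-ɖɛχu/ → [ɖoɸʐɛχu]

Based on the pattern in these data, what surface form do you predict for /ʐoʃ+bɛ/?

The data show progressive manner assimilation: /ɢ/ → [ʁ] after /f/; /ɖ/ → [ʐ] after /ɸ/. In each pair only manner changes, matching the preceding consonant, while place and voice stay constant.
The rule targets /b/ (voiced bilabial stop), which sits after the trigger /ʃ/ (fricative).
The voiced bilabial fricative is [β], so /b/ → [β].

[ʐoʃβɛ]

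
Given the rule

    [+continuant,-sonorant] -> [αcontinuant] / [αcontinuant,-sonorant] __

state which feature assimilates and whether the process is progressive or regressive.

The shared variable α links the value of [continuant] on the target to that of the neighbouring obstruent. [continuant] distinguishes stops from fricatives — a manner-of-articulation feature — so this is manner assimilation.
Since the environment is written before the underscore, the trigger precedes the target; the direction is progressive.

progressive manner assimilation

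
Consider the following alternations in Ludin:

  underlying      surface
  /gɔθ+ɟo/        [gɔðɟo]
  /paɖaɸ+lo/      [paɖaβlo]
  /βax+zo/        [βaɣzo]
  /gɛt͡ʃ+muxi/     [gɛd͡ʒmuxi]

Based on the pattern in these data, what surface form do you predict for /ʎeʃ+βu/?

The data show regressive voicing assimilation: /θ/ → [ð] before /ɟ/; /ɸ/ → [β] before /l/; /x/ → [ɣ] before /z/; /t͡ʃ/ → [d͡ʒ] before /m/. In each pair only voicing changes, matching the following consonant, while place and manner stay constant.
The rule targets /ʃ/ (voiceless postalveolar fricative), which sits before the trigger /β/ (voiced).
A voiced postalveolar fricative is [ʒ], so the surface segment is [ʒ].

[ʎeʒβu]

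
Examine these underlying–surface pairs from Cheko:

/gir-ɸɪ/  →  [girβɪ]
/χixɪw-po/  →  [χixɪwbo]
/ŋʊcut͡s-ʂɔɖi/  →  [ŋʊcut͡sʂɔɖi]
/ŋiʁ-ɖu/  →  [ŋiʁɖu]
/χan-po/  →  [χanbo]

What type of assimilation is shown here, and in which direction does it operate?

Underlying /ɸ/ is realised as [β] next to /r/; /r/ itself does not change.
The change voiceless → voiced matches the voicing of the preceding /r/, identifying this as voicing assimilation.
Place and manner are unchanged, so the assimilation is partial, not total.
The same holds elsewhere in the data: /p/ → [b] after /w/ (voiceless → voiced, matching voiced); /p/ → [b] after /n/ (voiceless → voiced, matching voiced) — only voicing changes, and always toward the preceding segment.
No alternation appears in [ŋʊcut͡sʂɔɖi], [ŋiʁɖu]: there the adjacent consonants already agree in voicing (/ʂ/ and /t͡s/ are both voiceless; /ɖ/ and /ʁ/ are both voiced), so these forms are consistent with the same rule.
Since the segment that changes follows the conditioning segment, the assimilation is progressive.

progressive voicing assimilation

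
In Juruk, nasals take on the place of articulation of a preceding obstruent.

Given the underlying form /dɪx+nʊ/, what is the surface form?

/n/ is a voiced alveolar nasal. The preceding trigger /x/ is velar, so /n/ must become velar as well.
The voiced velar nasal is [ŋ], so /n/ → [ŋ].

[dɪxŋʊ]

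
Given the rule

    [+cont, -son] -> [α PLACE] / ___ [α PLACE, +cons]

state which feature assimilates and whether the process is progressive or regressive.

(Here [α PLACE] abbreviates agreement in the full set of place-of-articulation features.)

regressive place assimilation

The shared variable α links the value of the place features (abbreviated [PLACE]) on the target to the same value on the neighbouring segment, so place is the feature that assimilates.
The conditioning segment sits to the right of the focus bar, meaning the trigger follows the segment that changes — regressive assimilation.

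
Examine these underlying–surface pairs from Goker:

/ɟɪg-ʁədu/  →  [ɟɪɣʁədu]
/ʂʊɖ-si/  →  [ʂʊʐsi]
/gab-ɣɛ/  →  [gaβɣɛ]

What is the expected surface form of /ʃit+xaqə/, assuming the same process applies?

The data show regressive manner assimilation: /g/ → [ɣ] before /ʁ/; /ɖ/ → [ʐ] before /s/; /b/ → [β] before /ɣ/. In each pair only manner changes, matching the following consonant, while place and voice stay constant.
The rule targets /t/ (voiceless alveolar stop), which sits before the trigger /x/ (fricative).
A voiceless alveolar fricative is [s], so the surface segment is [s].

[ʃisxaqə]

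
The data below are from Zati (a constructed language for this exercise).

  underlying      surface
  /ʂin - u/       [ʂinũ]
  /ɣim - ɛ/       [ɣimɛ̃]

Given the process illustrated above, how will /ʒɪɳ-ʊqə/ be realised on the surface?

The data show progressive nasality assimilation (vowel nasalisation): /u/ → [ũ] after /n/; /ɛ/ → [ɛ̃] after /m/ — a vowel is nasalised by an immediately preceding nasal consonant.
The vowel /ʊ/ is adjacent to the preceding nasal /ɳ/, so it acquires [+nasal] and surfaces as [ʊ̃].

[ʒɪɳʊ̃qə]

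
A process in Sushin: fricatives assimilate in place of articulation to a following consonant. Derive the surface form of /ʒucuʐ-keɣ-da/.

The rule targets /ʐ/ (voiced retroflex fricative), which sits before the trigger /k/ (velar).
The voiced velar fricative is [ɣ], so /ʐ/ → [ɣ].
At the second juncture, /ɣ/ likewise becomes [z] adjacent to /d/.

[ʒucuɣkezda]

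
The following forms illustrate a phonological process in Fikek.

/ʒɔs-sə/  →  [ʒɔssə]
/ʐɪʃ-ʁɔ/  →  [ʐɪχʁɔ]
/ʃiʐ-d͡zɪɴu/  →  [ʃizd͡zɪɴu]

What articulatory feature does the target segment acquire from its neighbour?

place

The segment that alternates is /ʃ/, which surfaces as [χ] when adjacent to /ʁ/.
The change postalveolar → uvular matches the place of the following /ʁ/, identifying this as place assimilation.
Checking the remaining alternation: /ʐ/ → [z] before /d͡z/ (retroflex → alveolar, matching alveolar) — only place changes, and always toward the following segment.
Nothing changes in [ʒɔssə]: there the adjacent consonants already agree in place (/s/ and /s/ are both alveolar), so this form is consistent with the same rule.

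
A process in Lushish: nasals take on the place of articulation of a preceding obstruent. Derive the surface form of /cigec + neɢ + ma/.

[cigecɲeɢɴa]

The rule targets /n/ (voiced alveolar nasal), which sits after the trigger /c/ (palatal).
The voiced palatal nasal is [ɲ], so /n/ → [ɲ].
At the second juncture, /m/ likewise becomes [ɴ] adjacent to /ɢ/.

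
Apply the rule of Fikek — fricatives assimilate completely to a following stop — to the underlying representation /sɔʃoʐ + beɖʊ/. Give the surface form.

[sɔʃobbeɖʊ]

/ʐ/ is the segment targeted by the rule; it sits immediately before /b/, so it assimilates completely and surfaces as [b].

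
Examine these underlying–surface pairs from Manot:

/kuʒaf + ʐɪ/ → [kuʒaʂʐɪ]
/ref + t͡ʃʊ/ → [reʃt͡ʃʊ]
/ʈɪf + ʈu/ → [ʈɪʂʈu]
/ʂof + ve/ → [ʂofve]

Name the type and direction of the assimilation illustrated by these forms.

regressive place assimilation

Underlying /f/ is realised as [ʂ] next to /ʐ/; /ʐ/ itself does not change.
/f/ is labiodental while /ʐ/ is retroflex; the output [ʂ] is retroflex, matching the trigger — so the feature that spreads is place.
Manner and voice are unchanged, so the assimilation is partial, not total.
The same holds elsewhere in the data: /f/ → [ʃ] before /t͡ʃ/ (labiodental → postalveolar, matching postalveolar); /f/ → [ʂ] before /ʈ/ (labiodental → retroflex, matching retroflex) — only place changes, and always toward the following segment.
Nothing changes in [ʂofve]: there the adjacent consonants already agree in place (/f/ and /v/ are both labiodental), so this form is consistent with the same rule.
The trigger is the following segment, so the direction is regressive (anticipatory).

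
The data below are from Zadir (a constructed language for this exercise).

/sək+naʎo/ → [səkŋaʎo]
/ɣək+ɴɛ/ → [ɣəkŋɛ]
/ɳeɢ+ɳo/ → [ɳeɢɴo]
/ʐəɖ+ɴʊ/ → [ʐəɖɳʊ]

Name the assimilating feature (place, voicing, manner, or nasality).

place

Underlying /n/ is realised as [ŋ] next to /k/; /k/ itself does not change.
/n/ is alveolar while /k/ is velar; the output [ŋ] is velar, matching the trigger — so the feature that spreads is place.
The same holds elsewhere in the data: /ɴ/ → [ŋ] after /k/ (uvular → velar, matching velar); /ɳ/ → [ɴ] after /ɢ/ (retroflex → uvular, matching uvular); /ɴ/ → [ɳ] after /ɖ/ (uvular → retroflex, matching retroflex) — only place changes, and always toward the preceding segment.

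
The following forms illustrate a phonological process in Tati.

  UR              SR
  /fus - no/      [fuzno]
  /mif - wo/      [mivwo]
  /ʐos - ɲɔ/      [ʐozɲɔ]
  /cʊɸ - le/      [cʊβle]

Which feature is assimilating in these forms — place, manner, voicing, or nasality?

Comparing underlying and surface forms, /s/ → [z] is the alternation; the neighbouring /n/ is constant.
/s/ is voiceless while /n/ is voiced; the output [z] is voiced, matching the trigger — so the feature that spreads is voicing.
The same holds elsewhere in the data: /f/ → [v] before /w/ (voiceless → voiced, matching voiced); /s/ → [z] before /ɲ/ (voiceless → voiced, matching voiced); /ɸ/ → [β] before /l/ (voiceless → voiced, matching voiced) — only voicing changes, and always toward the following segment.

voicing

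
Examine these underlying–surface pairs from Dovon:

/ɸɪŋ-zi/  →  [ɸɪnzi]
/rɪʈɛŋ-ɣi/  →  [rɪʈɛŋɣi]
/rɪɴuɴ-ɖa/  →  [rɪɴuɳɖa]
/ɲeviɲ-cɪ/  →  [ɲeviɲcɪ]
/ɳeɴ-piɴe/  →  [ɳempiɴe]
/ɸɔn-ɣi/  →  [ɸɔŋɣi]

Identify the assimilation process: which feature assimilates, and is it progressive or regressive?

regressive place assimilation

Comparing underlying and surface forms, /ŋ/ → [n] is the alternation; the neighbouring /z/ is constant.
/ŋ/ is velar while /z/ is alveolar; the output [n] is alveolar, matching the trigger — so the feature that spreads is place.
Manner and voice are unchanged, so the assimilation is partial, not total.
Checking the remaining alternations: /ɴ/ → [ɳ] before /ɖ/ (uvular → retroflex, matching retroflex); /ɴ/ → [m] before /p/ (uvular → bilabial, matching bilabial); /n/ → [ŋ] before /ɣ/ (alveolar → velar, matching velar) — only place changes, and always toward the following segment.
Nothing changes in [rɪʈɛŋɣi], [ɲeviɲcɪ]: there the adjacent consonants already agree in place (/ŋ/ and /ɣ/ are both velar; /ɲ/ and /c/ are both palatal), so these forms are consistent with the same rule.
Since the segment that changes precedes the conditioning segment, the assimilation is regressive.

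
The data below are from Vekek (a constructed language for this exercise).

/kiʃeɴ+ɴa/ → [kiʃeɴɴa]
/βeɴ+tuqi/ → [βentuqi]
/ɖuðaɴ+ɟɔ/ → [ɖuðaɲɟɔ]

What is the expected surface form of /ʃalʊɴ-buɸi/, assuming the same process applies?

The data show regressive place assimilation: /ɴ/ → [n] before /t/; /ɴ/ → [ɲ] before /ɟ/. In each pair only place changes, matching the following consonant, while manner and voice stay constant.
Nothing changes in [kiʃeɴɴa]: there the adjacent consonants already agree in place (/ɴ/ and /ɴ/ are both uvular), so this form is consistent with the same rule.
/ɴ/ is a voiced uvular nasal. The following trigger /b/ is bilabial, so /ɴ/ must become bilabial as well.
The voiced bilabial nasal is [m], so /ɴ/ → [m].

[ʃalʊmbuɸi]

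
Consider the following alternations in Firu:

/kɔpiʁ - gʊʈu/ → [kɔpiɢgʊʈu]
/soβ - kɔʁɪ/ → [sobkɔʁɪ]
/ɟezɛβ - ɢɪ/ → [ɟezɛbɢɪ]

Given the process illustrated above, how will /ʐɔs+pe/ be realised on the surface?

[ʐɔtpe]

The data show regressive manner assimilation: /ʁ/ → [ɢ] before /g/; /β/ → [b] before /k/; /β/ → [b] before /ɢ/. In each pair only manner changes, matching the following consonant, while place and voice stay constant.
The rule targets /s/ (voiceless alveolar fricative), which sits before the trigger /p/ (stop).
A voiceless alveolar stop is [t], so the surface segment is [t].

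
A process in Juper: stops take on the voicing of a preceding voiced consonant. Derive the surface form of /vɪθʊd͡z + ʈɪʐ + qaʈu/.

The rule targets /ʈ/ (voiceless retroflex stop), which sits after the trigger /d͡z/ (voiced).
Changing only its voicing to voiced gives [ɖ] — the voiced retroflex stop.
At the second juncture, /q/ likewise becomes [ɢ] adjacent to /ʐ/.

[vɪθʊd͡zɖɪʐɢaʈu]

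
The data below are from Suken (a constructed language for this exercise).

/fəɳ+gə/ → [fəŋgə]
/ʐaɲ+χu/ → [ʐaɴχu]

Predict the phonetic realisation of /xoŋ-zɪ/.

[xonzɪ]

The data show regressive place assimilation: /ɳ/ → [ŋ] before /g/; /ɲ/ → [ɴ] before /χ/. In each pair only place changes, matching the following consonant, while manner and voice stay constant.
The rule targets /ŋ/ (voiced velar nasal), which sits before the trigger /z/ (alveolar).
Changing only its place to alveolar gives [n] — the voiced alveolar nasal.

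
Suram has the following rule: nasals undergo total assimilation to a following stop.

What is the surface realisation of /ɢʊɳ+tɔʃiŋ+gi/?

/ɳ/ is the segment targeted by the rule; it sits immediately before /t/, so it assimilates completely and surfaces as [t].
At the second juncture, /ŋ/ likewise becomes [g] adjacent to /g/.

[ɢʊttɔʃiggi]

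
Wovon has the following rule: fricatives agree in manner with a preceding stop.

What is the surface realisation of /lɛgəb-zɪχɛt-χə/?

The rule targets /z/ (voiced alveolar fricative), which sits after the trigger /b/ (stop).
The voiced alveolar stop is [d], so /z/ → [d].
At the second juncture, /χ/ likewise becomes [q] adjacent to /t/.

[lɛgəbdɪχɛtqə]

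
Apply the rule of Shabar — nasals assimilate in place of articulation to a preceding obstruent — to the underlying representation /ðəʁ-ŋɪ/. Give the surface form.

[ðəʁɴɪ]

The rule targets /ŋ/ (voiced velar nasal), which sits after the trigger /ʁ/ (uvular).
A voiced uvular nasal is [ɴ], so the surface segment is [ɴ].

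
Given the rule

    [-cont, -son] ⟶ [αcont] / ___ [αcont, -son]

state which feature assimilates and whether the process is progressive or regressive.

The shared variable α links the value of [cont] on the target to that of the neighbouring obstruent. [cont] distinguishes stops from fricatives — a manner-of-articulation feature — so this is manner assimilation.
The conditioning segment sits to the right of the focus bar, meaning the trigger follows the segment that changes — regressive assimilation.

regressive manner assimilation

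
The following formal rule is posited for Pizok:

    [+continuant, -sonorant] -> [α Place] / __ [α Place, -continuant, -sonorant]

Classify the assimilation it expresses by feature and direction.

The rule copies the place features (abbreviated [Place]) from the environment onto the target, so the assimilating feature is place.
The conditioning segment sits to the right of the focus bar, meaning the trigger follows the segment that changes — regressive assimilation.

regressive place assimilation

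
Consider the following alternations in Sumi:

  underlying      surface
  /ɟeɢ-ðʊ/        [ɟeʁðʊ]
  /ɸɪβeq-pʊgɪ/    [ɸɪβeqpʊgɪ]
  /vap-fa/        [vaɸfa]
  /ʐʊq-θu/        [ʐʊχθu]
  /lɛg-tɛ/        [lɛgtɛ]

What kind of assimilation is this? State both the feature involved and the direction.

regressive manner assimilation

Comparing underlying and surface forms, /ɢ/ → [ʁ] is the alternation; the neighbouring /ð/ is constant.
The change stop → fricative matches the manner of the following /ð/, identifying this as manner assimilation.
Place and voice are unchanged, so the assimilation is partial, not total.
The same holds elsewhere in the data: /p/ → [ɸ] before /f/ (stop → fricative, matching a fricative); /q/ → [χ] before /θ/ (stop → fricative, matching a fricative) — only manner changes, and always toward the following segment.
Nothing changes in [ɸɪβeqpʊgɪ], [lɛgtɛ]: there the adjacent consonants already agree in manner (/q/ and /p/ are both stops; /g/ and /t/ are both stops), so these forms are consistent with the same rule.
The trigger is the following segment, so the direction is regressive (anticipatory).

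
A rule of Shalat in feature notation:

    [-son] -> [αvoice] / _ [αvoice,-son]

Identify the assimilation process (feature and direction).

regressive voicing assimilation

The rule copies [voice] from the environment onto the target, so the assimilating feature is voicing.
The conditioning segment sits to the right of the focus bar, meaning the trigger follows the segment that changes — regressive assimilation.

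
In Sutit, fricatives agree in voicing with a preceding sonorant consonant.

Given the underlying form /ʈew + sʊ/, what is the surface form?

[ʈewzʊ]

/s/ is a voiceless alveolar fricative. The preceding trigger /w/ is voiced, so /s/ must become voiced as well.
The voiced alveolar fricative is [z], so /s/ → [z].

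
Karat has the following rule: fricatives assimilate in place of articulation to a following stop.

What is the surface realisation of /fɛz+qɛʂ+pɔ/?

[fɛʁqɛɸpɔ]

/z/ is a voiced alveolar fricative. The following trigger /q/ is uvular, so /z/ must become uvular as well.
The voiced uvular fricative is [ʁ], so /z/ → [ʁ].
At the second juncture, /ʂ/ likewise becomes [ɸ] adjacent to /p/.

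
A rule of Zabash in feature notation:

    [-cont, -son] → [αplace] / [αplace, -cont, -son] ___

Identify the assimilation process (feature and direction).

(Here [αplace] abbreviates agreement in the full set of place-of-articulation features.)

progressive place assimilation

The rule copies the place features (abbreviated [place]) from the environment onto the target, so the assimilating feature is place.
The conditioning segment sits to the left of the focus bar, meaning the trigger precedes the segment that changes — progressive assimilation.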